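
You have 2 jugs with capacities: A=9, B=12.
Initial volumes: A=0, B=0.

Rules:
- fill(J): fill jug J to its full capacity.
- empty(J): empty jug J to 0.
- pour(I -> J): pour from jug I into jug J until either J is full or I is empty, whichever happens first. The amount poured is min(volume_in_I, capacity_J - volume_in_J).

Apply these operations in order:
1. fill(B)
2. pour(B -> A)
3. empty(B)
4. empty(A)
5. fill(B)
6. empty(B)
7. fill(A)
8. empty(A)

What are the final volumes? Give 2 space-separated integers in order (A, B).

Step 1: fill(B) -> (A=0 B=12)
Step 2: pour(B -> A) -> (A=9 B=3)
Step 3: empty(B) -> (A=9 B=0)
Step 4: empty(A) -> (A=0 B=0)
Step 5: fill(B) -> (A=0 B=12)
Step 6: empty(B) -> (A=0 B=0)
Step 7: fill(A) -> (A=9 B=0)
Step 8: empty(A) -> (A=0 B=0)

Answer: 0 0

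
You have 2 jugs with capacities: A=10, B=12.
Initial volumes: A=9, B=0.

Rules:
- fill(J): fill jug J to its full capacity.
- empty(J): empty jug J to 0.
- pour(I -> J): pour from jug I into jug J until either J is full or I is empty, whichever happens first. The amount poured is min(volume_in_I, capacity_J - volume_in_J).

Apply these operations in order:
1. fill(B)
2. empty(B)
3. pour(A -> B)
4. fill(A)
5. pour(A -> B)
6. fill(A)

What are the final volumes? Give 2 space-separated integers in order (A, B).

Step 1: fill(B) -> (A=9 B=12)
Step 2: empty(B) -> (A=9 B=0)
Step 3: pour(A -> B) -> (A=0 B=9)
Step 4: fill(A) -> (A=10 B=9)
Step 5: pour(A -> B) -> (A=7 B=12)
Step 6: fill(A) -> (A=10 B=12)

Answer: 10 12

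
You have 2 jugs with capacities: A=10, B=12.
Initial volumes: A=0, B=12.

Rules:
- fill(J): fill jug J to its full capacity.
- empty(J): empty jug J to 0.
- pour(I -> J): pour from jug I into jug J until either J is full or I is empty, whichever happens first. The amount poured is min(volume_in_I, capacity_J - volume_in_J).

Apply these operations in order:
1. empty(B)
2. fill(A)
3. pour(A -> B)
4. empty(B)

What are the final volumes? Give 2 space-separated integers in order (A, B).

Step 1: empty(B) -> (A=0 B=0)
Step 2: fill(A) -> (A=10 B=0)
Step 3: pour(A -> B) -> (A=0 B=10)
Step 4: empty(B) -> (A=0 B=0)

Answer: 0 0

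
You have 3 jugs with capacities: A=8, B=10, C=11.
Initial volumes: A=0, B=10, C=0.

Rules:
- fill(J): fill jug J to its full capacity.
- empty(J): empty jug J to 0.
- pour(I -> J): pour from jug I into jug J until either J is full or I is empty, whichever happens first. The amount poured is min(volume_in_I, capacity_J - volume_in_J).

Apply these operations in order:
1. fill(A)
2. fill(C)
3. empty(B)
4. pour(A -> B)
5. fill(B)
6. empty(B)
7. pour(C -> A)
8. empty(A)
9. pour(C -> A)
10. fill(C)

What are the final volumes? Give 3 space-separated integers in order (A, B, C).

Step 1: fill(A) -> (A=8 B=10 C=0)
Step 2: fill(C) -> (A=8 B=10 C=11)
Step 3: empty(B) -> (A=8 B=0 C=11)
Step 4: pour(A -> B) -> (A=0 B=8 C=11)
Step 5: fill(B) -> (A=0 B=10 C=11)
Step 6: empty(B) -> (A=0 B=0 C=11)
Step 7: pour(C -> A) -> (A=8 B=0 C=3)
Step 8: empty(A) -> (A=0 B=0 C=3)
Step 9: pour(C -> A) -> (A=3 B=0 C=0)
Step 10: fill(C) -> (A=3 B=0 C=11)

Answer: 3 0 11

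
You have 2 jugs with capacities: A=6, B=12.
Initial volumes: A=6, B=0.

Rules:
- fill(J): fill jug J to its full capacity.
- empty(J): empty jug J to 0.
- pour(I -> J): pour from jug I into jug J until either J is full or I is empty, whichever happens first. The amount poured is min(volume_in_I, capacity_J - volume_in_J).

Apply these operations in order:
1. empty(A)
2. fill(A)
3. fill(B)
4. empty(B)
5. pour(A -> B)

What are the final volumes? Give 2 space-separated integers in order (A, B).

Answer: 0 6

Derivation:
Step 1: empty(A) -> (A=0 B=0)
Step 2: fill(A) -> (A=6 B=0)
Step 3: fill(B) -> (A=6 B=12)
Step 4: empty(B) -> (A=6 B=0)
Step 5: pour(A -> B) -> (A=0 B=6)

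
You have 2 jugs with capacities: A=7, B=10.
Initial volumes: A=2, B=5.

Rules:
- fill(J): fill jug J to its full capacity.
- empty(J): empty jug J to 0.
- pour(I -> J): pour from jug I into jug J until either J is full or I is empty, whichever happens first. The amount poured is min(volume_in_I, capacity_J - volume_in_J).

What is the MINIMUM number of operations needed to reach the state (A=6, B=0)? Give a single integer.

Answer: 7

Derivation:
BFS from (A=2, B=5). One shortest path:
  1. empty(B) -> (A=2 B=0)
  2. pour(A -> B) -> (A=0 B=2)
  3. fill(A) -> (A=7 B=2)
  4. pour(A -> B) -> (A=0 B=9)
  5. fill(A) -> (A=7 B=9)
  6. pour(A -> B) -> (A=6 B=10)
  7. empty(B) -> (A=6 B=0)
Reached target in 7 moves.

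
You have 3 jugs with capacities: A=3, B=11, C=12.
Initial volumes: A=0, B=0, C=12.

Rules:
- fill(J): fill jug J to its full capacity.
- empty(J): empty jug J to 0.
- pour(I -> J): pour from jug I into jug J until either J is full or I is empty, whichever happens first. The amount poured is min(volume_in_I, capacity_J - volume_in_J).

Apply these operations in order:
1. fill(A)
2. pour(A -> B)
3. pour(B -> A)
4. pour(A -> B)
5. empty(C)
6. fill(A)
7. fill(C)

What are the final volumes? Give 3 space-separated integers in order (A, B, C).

Answer: 3 3 12

Derivation:
Step 1: fill(A) -> (A=3 B=0 C=12)
Step 2: pour(A -> B) -> (A=0 B=3 C=12)
Step 3: pour(B -> A) -> (A=3 B=0 C=12)
Step 4: pour(A -> B) -> (A=0 B=3 C=12)
Step 5: empty(C) -> (A=0 B=3 C=0)
Step 6: fill(A) -> (A=3 B=3 C=0)
Step 7: fill(C) -> (A=3 B=3 C=12)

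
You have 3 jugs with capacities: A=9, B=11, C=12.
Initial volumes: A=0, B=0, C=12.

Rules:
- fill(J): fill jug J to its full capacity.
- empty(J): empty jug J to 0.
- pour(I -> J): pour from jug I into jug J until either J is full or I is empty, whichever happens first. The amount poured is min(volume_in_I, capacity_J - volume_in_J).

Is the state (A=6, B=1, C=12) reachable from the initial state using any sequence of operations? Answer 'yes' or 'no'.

Answer: yes

Derivation:
BFS from (A=0, B=0, C=12):
  1. fill(A) -> (A=9 B=0 C=12)
  2. pour(C -> B) -> (A=9 B=11 C=1)
  3. empty(B) -> (A=9 B=0 C=1)
  4. pour(C -> B) -> (A=9 B=1 C=0)
  5. pour(A -> C) -> (A=0 B=1 C=9)
  6. fill(A) -> (A=9 B=1 C=9)
  7. pour(A -> C) -> (A=6 B=1 C=12)
Target reached → yes.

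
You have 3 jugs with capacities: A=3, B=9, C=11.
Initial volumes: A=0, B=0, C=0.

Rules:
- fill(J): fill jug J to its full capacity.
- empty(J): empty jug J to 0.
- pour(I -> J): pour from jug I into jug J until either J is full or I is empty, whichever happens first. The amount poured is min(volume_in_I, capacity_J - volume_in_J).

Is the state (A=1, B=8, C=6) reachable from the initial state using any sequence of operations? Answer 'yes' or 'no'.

BFS explored all 320 reachable states.
Reachable set includes: (0,0,0), (0,0,1), (0,0,2), (0,0,3), (0,0,4), (0,0,5), (0,0,6), (0,0,7), (0,0,8), (0,0,9), (0,0,10), (0,0,11) ...
Target (A=1, B=8, C=6) not in reachable set → no.

Answer: no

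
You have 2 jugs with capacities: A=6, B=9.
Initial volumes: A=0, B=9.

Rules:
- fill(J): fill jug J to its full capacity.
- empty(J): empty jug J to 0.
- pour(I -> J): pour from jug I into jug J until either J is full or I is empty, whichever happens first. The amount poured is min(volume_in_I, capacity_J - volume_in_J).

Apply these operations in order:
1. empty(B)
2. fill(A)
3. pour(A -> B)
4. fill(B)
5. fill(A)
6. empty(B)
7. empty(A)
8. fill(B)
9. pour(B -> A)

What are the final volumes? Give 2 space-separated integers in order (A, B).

Step 1: empty(B) -> (A=0 B=0)
Step 2: fill(A) -> (A=6 B=0)
Step 3: pour(A -> B) -> (A=0 B=6)
Step 4: fill(B) -> (A=0 B=9)
Step 5: fill(A) -> (A=6 B=9)
Step 6: empty(B) -> (A=6 B=0)
Step 7: empty(A) -> (A=0 B=0)
Step 8: fill(B) -> (A=0 B=9)
Step 9: pour(B -> A) -> (A=6 B=3)

Answer: 6 3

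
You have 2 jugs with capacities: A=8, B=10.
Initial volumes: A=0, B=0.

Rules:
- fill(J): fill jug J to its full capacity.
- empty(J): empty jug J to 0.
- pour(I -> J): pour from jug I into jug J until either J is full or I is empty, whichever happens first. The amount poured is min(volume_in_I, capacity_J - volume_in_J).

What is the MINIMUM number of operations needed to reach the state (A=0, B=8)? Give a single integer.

Answer: 2

Derivation:
BFS from (A=0, B=0). One shortest path:
  1. fill(A) -> (A=8 B=0)
  2. pour(A -> B) -> (A=0 B=8)
Reached target in 2 moves.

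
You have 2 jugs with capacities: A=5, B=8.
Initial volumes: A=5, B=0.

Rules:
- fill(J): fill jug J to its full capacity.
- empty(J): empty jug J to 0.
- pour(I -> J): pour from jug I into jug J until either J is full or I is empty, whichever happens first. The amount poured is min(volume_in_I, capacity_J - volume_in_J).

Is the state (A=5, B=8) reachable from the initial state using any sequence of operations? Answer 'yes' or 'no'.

Answer: yes

Derivation:
BFS from (A=5, B=0):
  1. fill(B) -> (A=5 B=8)
Target reached → yes.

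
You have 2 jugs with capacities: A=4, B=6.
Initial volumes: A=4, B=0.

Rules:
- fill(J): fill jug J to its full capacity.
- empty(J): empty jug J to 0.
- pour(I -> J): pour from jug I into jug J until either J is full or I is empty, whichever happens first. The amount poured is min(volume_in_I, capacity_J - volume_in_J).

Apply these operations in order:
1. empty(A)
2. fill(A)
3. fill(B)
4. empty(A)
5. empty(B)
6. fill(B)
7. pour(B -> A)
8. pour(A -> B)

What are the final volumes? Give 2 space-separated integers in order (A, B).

Step 1: empty(A) -> (A=0 B=0)
Step 2: fill(A) -> (A=4 B=0)
Step 3: fill(B) -> (A=4 B=6)
Step 4: empty(A) -> (A=0 B=6)
Step 5: empty(B) -> (A=0 B=0)
Step 6: fill(B) -> (A=0 B=6)
Step 7: pour(B -> A) -> (A=4 B=2)
Step 8: pour(A -> B) -> (A=0 B=6)

Answer: 0 6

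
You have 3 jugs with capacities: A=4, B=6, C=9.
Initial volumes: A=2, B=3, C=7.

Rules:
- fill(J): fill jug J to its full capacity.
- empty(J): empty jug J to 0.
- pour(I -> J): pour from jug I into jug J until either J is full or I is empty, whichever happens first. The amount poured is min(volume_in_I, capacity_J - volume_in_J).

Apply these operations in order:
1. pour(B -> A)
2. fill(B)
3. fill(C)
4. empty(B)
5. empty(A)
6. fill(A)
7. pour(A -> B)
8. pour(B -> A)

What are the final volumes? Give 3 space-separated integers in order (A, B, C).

Answer: 4 0 9

Derivation:
Step 1: pour(B -> A) -> (A=4 B=1 C=7)
Step 2: fill(B) -> (A=4 B=6 C=7)
Step 3: fill(C) -> (A=4 B=6 C=9)
Step 4: empty(B) -> (A=4 B=0 C=9)
Step 5: empty(A) -> (A=0 B=0 C=9)
Step 6: fill(A) -> (A=4 B=0 C=9)
Step 7: pour(A -> B) -> (A=0 B=4 C=9)
Step 8: pour(B -> A) -> (A=4 B=0 C=9)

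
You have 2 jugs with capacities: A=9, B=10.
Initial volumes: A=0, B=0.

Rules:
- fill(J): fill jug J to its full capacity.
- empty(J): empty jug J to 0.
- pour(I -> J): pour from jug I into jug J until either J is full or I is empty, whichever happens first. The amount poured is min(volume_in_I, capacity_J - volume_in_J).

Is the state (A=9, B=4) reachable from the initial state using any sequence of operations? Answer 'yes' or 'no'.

Answer: yes

Derivation:
BFS from (A=0, B=0):
  1. fill(B) -> (A=0 B=10)
  2. pour(B -> A) -> (A=9 B=1)
  3. empty(A) -> (A=0 B=1)
  4. pour(B -> A) -> (A=1 B=0)
  5. fill(B) -> (A=1 B=10)
  6. pour(B -> A) -> (A=9 B=2)
  7. empty(A) -> (A=0 B=2)
  8. pour(B -> A) -> (A=2 B=0)
  9. fill(B) -> (A=2 B=10)
  10. pour(B -> A) -> (A=9 B=3)
  11. empty(A) -> (A=0 B=3)
  12. pour(B -> A) -> (A=3 B=0)
  13. fill(B) -> (A=3 B=10)
  14. pour(B -> A) -> (A=9 B=4)
Target reached → yes.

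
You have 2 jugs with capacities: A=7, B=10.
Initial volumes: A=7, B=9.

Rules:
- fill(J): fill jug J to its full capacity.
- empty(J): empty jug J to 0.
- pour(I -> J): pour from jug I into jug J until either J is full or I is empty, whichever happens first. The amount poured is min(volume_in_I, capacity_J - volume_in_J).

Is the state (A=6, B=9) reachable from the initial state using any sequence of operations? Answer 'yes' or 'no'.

BFS explored all 34 reachable states.
Reachable set includes: (0,0), (0,1), (0,2), (0,3), (0,4), (0,5), (0,6), (0,7), (0,8), (0,9), (0,10), (1,0) ...
Target (A=6, B=9) not in reachable set → no.

Answer: no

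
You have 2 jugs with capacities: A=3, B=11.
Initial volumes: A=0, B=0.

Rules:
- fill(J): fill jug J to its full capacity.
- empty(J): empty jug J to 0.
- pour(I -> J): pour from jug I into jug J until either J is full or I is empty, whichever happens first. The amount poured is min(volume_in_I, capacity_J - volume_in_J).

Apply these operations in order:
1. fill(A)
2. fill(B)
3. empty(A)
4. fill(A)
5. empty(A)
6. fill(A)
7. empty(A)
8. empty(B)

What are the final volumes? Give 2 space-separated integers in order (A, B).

Step 1: fill(A) -> (A=3 B=0)
Step 2: fill(B) -> (A=3 B=11)
Step 3: empty(A) -> (A=0 B=11)
Step 4: fill(A) -> (A=3 B=11)
Step 5: empty(A) -> (A=0 B=11)
Step 6: fill(A) -> (A=3 B=11)
Step 7: empty(A) -> (A=0 B=11)
Step 8: empty(B) -> (A=0 B=0)

Answer: 0 0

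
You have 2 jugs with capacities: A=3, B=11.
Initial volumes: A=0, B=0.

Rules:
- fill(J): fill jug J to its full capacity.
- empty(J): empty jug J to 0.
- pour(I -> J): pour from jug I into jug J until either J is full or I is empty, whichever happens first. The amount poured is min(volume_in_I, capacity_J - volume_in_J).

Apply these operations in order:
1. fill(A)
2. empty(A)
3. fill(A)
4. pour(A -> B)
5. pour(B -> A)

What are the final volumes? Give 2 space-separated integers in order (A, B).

Step 1: fill(A) -> (A=3 B=0)
Step 2: empty(A) -> (A=0 B=0)
Step 3: fill(A) -> (A=3 B=0)
Step 4: pour(A -> B) -> (A=0 B=3)
Step 5: pour(B -> A) -> (A=3 B=0)

Answer: 3 0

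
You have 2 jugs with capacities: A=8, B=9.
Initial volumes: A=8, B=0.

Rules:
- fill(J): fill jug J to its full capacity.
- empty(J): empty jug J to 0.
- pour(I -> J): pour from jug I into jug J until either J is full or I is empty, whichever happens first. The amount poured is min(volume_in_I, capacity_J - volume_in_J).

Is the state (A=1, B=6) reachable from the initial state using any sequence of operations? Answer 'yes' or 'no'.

BFS explored all 34 reachable states.
Reachable set includes: (0,0), (0,1), (0,2), (0,3), (0,4), (0,5), (0,6), (0,7), (0,8), (0,9), (1,0), (1,9) ...
Target (A=1, B=6) not in reachable set → no.

Answer: no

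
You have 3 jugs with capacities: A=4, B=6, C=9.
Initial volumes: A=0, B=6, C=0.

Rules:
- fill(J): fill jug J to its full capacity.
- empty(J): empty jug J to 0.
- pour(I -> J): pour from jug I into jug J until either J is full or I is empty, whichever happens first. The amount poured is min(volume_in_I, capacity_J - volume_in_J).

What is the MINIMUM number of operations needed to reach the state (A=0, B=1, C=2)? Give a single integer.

Answer: 7

Derivation:
BFS from (A=0, B=6, C=0). One shortest path:
  1. pour(B -> A) -> (A=4 B=2 C=0)
  2. pour(A -> C) -> (A=0 B=2 C=4)
  3. pour(B -> A) -> (A=2 B=0 C=4)
  4. fill(B) -> (A=2 B=6 C=4)
  5. pour(B -> C) -> (A=2 B=1 C=9)
  6. empty(C) -> (A=2 B=1 C=0)
  7. pour(A -> C) -> (A=0 B=1 C=2)
Reached target in 7 moves.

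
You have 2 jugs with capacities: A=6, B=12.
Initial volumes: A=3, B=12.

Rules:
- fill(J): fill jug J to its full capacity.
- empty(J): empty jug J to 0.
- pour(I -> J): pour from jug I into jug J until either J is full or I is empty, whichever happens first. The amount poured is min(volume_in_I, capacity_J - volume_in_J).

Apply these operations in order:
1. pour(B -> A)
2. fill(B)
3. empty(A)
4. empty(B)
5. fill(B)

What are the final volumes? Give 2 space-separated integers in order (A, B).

Answer: 0 12

Derivation:
Step 1: pour(B -> A) -> (A=6 B=9)
Step 2: fill(B) -> (A=6 B=12)
Step 3: empty(A) -> (A=0 B=12)
Step 4: empty(B) -> (A=0 B=0)
Step 5: fill(B) -> (A=0 B=12)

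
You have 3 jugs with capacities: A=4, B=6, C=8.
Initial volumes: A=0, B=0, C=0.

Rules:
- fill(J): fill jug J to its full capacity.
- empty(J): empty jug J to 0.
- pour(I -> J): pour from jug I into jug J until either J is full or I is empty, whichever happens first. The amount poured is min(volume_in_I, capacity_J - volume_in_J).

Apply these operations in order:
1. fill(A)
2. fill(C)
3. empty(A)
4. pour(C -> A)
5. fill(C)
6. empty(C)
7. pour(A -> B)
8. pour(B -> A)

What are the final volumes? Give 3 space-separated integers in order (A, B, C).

Step 1: fill(A) -> (A=4 B=0 C=0)
Step 2: fill(C) -> (A=4 B=0 C=8)
Step 3: empty(A) -> (A=0 B=0 C=8)
Step 4: pour(C -> A) -> (A=4 B=0 C=4)
Step 5: fill(C) -> (A=4 B=0 C=8)
Step 6: empty(C) -> (A=4 B=0 C=0)
Step 7: pour(A -> B) -> (A=0 B=4 C=0)
Step 8: pour(B -> A) -> (A=4 B=0 C=0)

Answer: 4 0 0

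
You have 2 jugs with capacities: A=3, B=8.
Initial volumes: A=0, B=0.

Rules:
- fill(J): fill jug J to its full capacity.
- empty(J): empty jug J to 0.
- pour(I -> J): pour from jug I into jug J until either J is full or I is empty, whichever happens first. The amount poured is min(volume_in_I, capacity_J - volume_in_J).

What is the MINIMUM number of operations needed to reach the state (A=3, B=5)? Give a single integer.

BFS from (A=0, B=0). One shortest path:
  1. fill(B) -> (A=0 B=8)
  2. pour(B -> A) -> (A=3 B=5)
Reached target in 2 moves.

Answer: 2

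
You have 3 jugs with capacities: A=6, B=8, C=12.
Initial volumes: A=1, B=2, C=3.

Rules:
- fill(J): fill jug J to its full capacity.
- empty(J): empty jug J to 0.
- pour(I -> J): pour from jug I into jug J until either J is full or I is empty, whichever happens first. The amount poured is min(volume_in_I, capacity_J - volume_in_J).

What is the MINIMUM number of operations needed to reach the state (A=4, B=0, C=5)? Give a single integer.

BFS from (A=1, B=2, C=3). One shortest path:
  1. fill(A) -> (A=6 B=2 C=3)
  2. pour(B -> C) -> (A=6 B=0 C=5)
  3. pour(A -> B) -> (A=0 B=6 C=5)
  4. fill(A) -> (A=6 B=6 C=5)
  5. pour(A -> B) -> (A=4 B=8 C=5)
  6. empty(B) -> (A=4 B=0 C=5)
Reached target in 6 moves.

Answer: 6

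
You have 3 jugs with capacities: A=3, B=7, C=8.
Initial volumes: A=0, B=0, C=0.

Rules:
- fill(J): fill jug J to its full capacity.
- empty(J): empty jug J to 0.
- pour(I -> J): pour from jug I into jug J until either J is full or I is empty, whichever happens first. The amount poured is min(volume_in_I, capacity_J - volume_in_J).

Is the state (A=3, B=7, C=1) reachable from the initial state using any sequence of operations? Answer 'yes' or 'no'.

BFS from (A=0, B=0, C=0):
  1. fill(A) -> (A=3 B=0 C=0)
  2. fill(C) -> (A=3 B=0 C=8)
  3. pour(C -> B) -> (A=3 B=7 C=1)
Target reached → yes.

Answer: yes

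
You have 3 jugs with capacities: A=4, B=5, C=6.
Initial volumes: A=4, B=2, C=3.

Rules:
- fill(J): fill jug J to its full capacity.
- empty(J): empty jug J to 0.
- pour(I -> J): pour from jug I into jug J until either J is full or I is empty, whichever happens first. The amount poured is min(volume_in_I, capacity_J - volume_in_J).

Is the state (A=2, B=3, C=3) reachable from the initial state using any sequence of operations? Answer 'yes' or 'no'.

BFS explored all 150 reachable states.
Reachable set includes: (0,0,0), (0,0,1), (0,0,2), (0,0,3), (0,0,4), (0,0,5), (0,0,6), (0,1,0), (0,1,1), (0,1,2), (0,1,3), (0,1,4) ...
Target (A=2, B=3, C=3) not in reachable set → no.

Answer: no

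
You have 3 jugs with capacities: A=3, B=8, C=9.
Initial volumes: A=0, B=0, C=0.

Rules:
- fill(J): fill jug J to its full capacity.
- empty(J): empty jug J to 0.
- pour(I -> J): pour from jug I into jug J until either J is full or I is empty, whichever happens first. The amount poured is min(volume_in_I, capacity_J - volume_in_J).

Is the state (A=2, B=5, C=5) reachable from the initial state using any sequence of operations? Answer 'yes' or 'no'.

BFS explored all 248 reachable states.
Reachable set includes: (0,0,0), (0,0,1), (0,0,2), (0,0,3), (0,0,4), (0,0,5), (0,0,6), (0,0,7), (0,0,8), (0,0,9), (0,1,0), (0,1,1) ...
Target (A=2, B=5, C=5) not in reachable set → no.

Answer: no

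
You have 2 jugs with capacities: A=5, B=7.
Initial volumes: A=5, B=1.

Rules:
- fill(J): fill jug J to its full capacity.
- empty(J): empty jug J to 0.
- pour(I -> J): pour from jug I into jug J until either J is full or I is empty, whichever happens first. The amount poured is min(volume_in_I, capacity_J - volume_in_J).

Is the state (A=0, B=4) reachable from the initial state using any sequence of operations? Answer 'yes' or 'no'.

BFS from (A=5, B=1):
  1. pour(A -> B) -> (A=0 B=6)
  2. fill(A) -> (A=5 B=6)
  3. pour(A -> B) -> (A=4 B=7)
  4. empty(B) -> (A=4 B=0)
  5. pour(A -> B) -> (A=0 B=4)
Target reached → yes.

Answer: yes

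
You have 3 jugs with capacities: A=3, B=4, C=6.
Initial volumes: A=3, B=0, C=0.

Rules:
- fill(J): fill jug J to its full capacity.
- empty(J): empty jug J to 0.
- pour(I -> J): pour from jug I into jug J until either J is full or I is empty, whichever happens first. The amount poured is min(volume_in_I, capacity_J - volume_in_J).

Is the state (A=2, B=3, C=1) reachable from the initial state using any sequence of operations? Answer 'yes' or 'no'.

Answer: no

Derivation:
BFS explored all 110 reachable states.
Reachable set includes: (0,0,0), (0,0,1), (0,0,2), (0,0,3), (0,0,4), (0,0,5), (0,0,6), (0,1,0), (0,1,1), (0,1,2), (0,1,3), (0,1,4) ...
Target (A=2, B=3, C=1) not in reachable set → no.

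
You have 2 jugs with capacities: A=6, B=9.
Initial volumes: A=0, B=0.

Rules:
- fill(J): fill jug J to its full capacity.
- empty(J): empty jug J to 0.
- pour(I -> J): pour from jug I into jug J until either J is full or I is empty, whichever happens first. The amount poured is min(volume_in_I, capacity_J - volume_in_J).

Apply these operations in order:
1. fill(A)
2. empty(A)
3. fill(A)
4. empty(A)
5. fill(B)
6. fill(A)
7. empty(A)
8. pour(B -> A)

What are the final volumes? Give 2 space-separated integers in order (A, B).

Step 1: fill(A) -> (A=6 B=0)
Step 2: empty(A) -> (A=0 B=0)
Step 3: fill(A) -> (A=6 B=0)
Step 4: empty(A) -> (A=0 B=0)
Step 5: fill(B) -> (A=0 B=9)
Step 6: fill(A) -> (A=6 B=9)
Step 7: empty(A) -> (A=0 B=9)
Step 8: pour(B -> A) -> (A=6 B=3)

Answer: 6 3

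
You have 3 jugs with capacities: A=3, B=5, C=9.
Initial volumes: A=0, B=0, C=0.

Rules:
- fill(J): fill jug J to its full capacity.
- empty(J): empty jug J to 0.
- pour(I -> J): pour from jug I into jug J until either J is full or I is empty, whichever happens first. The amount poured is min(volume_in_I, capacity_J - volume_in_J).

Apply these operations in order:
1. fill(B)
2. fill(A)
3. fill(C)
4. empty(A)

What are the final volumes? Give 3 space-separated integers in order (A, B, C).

Step 1: fill(B) -> (A=0 B=5 C=0)
Step 2: fill(A) -> (A=3 B=5 C=0)
Step 3: fill(C) -> (A=3 B=5 C=9)
Step 4: empty(A) -> (A=0 B=5 C=9)

Answer: 0 5 9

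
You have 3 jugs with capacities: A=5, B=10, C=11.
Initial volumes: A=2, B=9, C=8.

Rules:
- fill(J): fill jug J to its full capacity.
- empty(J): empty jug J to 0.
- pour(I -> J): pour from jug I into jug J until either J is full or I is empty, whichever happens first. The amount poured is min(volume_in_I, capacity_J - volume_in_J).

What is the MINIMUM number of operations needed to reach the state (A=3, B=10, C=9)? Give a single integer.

BFS from (A=2, B=9, C=8). One shortest path:
  1. empty(A) -> (A=0 B=9 C=8)
  2. pour(C -> A) -> (A=5 B=9 C=3)
  3. empty(A) -> (A=0 B=9 C=3)
  4. pour(C -> A) -> (A=3 B=9 C=0)
  5. pour(B -> C) -> (A=3 B=0 C=9)
  6. fill(B) -> (A=3 B=10 C=9)
Reached target in 6 moves.

Answer: 6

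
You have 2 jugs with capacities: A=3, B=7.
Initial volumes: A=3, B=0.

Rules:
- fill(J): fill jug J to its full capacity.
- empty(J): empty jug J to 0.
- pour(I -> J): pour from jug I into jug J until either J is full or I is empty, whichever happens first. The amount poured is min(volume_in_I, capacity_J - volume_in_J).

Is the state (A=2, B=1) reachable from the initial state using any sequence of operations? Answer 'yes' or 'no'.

Answer: no

Derivation:
BFS explored all 20 reachable states.
Reachable set includes: (0,0), (0,1), (0,2), (0,3), (0,4), (0,5), (0,6), (0,7), (1,0), (1,7), (2,0), (2,7) ...
Target (A=2, B=1) not in reachable set → no.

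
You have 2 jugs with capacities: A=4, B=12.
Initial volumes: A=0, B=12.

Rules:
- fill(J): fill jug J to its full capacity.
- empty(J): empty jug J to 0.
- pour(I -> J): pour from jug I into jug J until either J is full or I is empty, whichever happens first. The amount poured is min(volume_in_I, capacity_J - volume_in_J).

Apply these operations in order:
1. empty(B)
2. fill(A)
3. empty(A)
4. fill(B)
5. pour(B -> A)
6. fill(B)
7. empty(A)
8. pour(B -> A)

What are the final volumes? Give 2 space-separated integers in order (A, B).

Step 1: empty(B) -> (A=0 B=0)
Step 2: fill(A) -> (A=4 B=0)
Step 3: empty(A) -> (A=0 B=0)
Step 4: fill(B) -> (A=0 B=12)
Step 5: pour(B -> A) -> (A=4 B=8)
Step 6: fill(B) -> (A=4 B=12)
Step 7: empty(A) -> (A=0 B=12)
Step 8: pour(B -> A) -> (A=4 B=8)

Answer: 4 8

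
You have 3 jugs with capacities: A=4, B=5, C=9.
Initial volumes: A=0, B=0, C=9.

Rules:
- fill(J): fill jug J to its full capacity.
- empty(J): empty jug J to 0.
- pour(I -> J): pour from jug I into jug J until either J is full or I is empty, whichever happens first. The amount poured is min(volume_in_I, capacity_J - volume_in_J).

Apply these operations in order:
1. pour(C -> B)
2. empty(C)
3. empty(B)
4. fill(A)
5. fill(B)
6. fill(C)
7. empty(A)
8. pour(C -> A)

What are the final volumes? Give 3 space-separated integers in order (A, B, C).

Answer: 4 5 5

Derivation:
Step 1: pour(C -> B) -> (A=0 B=5 C=4)
Step 2: empty(C) -> (A=0 B=5 C=0)
Step 3: empty(B) -> (A=0 B=0 C=0)
Step 4: fill(A) -> (A=4 B=0 C=0)
Step 5: fill(B) -> (A=4 B=5 C=0)
Step 6: fill(C) -> (A=4 B=5 C=9)
Step 7: empty(A) -> (A=0 B=5 C=9)
Step 8: pour(C -> A) -> (A=4 B=5 C=5)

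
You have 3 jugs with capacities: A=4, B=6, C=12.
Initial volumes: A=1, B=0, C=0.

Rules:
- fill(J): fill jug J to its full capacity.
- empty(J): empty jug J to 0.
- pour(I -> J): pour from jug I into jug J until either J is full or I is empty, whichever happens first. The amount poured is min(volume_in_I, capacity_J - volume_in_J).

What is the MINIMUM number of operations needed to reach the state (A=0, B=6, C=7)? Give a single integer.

Answer: 3

Derivation:
BFS from (A=1, B=0, C=0). One shortest path:
  1. fill(C) -> (A=1 B=0 C=12)
  2. pour(A -> B) -> (A=0 B=1 C=12)
  3. pour(C -> B) -> (A=0 B=6 C=7)
Reached target in 3 moves.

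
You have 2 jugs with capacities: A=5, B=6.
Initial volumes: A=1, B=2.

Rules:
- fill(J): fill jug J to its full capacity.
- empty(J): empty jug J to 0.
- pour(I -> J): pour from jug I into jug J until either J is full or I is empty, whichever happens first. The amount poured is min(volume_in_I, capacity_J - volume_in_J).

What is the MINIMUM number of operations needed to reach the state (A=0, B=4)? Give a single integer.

Answer: 4

Derivation:
BFS from (A=1, B=2). One shortest path:
  1. pour(B -> A) -> (A=3 B=0)
  2. fill(B) -> (A=3 B=6)
  3. pour(B -> A) -> (A=5 B=4)
  4. empty(A) -> (A=0 B=4)
Reached target in 4 moves.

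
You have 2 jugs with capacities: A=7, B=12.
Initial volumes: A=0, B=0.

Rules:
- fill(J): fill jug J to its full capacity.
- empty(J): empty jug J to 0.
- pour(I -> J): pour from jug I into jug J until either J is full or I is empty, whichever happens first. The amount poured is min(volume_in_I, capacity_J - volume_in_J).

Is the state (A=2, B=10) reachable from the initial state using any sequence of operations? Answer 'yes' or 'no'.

Answer: no

Derivation:
BFS explored all 38 reachable states.
Reachable set includes: (0,0), (0,1), (0,2), (0,3), (0,4), (0,5), (0,6), (0,7), (0,8), (0,9), (0,10), (0,11) ...
Target (A=2, B=10) not in reachable set → no.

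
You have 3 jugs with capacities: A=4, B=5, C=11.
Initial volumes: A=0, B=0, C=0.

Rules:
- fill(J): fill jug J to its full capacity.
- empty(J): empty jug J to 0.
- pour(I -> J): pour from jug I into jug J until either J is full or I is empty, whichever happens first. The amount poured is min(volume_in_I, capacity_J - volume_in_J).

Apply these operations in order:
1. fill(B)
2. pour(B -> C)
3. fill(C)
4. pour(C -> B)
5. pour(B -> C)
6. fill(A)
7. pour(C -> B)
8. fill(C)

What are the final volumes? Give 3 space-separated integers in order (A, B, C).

Step 1: fill(B) -> (A=0 B=5 C=0)
Step 2: pour(B -> C) -> (A=0 B=0 C=5)
Step 3: fill(C) -> (A=0 B=0 C=11)
Step 4: pour(C -> B) -> (A=0 B=5 C=6)
Step 5: pour(B -> C) -> (A=0 B=0 C=11)
Step 6: fill(A) -> (A=4 B=0 C=11)
Step 7: pour(C -> B) -> (A=4 B=5 C=6)
Step 8: fill(C) -> (A=4 B=5 C=11)

Answer: 4 5 11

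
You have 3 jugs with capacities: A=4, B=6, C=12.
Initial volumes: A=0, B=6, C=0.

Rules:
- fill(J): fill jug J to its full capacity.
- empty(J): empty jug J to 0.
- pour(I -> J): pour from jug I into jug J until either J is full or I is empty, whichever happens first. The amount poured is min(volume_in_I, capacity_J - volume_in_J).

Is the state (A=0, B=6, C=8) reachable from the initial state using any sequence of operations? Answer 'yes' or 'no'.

BFS from (A=0, B=6, C=0):
  1. fill(C) -> (A=0 B=6 C=12)
  2. pour(C -> A) -> (A=4 B=6 C=8)
  3. empty(A) -> (A=0 B=6 C=8)
Target reached → yes.

Answer: yes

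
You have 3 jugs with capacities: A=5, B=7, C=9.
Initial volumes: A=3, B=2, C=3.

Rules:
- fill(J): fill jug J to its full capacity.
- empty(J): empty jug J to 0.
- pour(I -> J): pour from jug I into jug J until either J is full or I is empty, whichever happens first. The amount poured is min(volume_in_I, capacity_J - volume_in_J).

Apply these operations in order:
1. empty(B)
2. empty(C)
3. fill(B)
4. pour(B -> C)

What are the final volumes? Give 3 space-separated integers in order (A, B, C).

Step 1: empty(B) -> (A=3 B=0 C=3)
Step 2: empty(C) -> (A=3 B=0 C=0)
Step 3: fill(B) -> (A=3 B=7 C=0)
Step 4: pour(B -> C) -> (A=3 B=0 C=7)

Answer: 3 0 7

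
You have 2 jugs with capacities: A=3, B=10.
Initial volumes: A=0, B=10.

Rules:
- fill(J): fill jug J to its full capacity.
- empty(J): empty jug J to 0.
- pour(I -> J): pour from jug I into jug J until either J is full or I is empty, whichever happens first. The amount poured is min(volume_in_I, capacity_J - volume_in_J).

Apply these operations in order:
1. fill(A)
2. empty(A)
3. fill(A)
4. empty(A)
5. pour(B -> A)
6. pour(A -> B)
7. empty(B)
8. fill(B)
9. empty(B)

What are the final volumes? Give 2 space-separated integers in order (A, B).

Step 1: fill(A) -> (A=3 B=10)
Step 2: empty(A) -> (A=0 B=10)
Step 3: fill(A) -> (A=3 B=10)
Step 4: empty(A) -> (A=0 B=10)
Step 5: pour(B -> A) -> (A=3 B=7)
Step 6: pour(A -> B) -> (A=0 B=10)
Step 7: empty(B) -> (A=0 B=0)
Step 8: fill(B) -> (A=0 B=10)
Step 9: empty(B) -> (A=0 B=0)

Answer: 0 0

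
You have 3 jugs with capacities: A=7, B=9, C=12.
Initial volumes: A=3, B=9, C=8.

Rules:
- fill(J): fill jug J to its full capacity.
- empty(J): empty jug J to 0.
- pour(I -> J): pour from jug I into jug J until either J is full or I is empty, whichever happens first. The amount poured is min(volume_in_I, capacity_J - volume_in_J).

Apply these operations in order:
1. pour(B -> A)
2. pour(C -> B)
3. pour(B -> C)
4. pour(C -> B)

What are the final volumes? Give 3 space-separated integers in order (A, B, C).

Step 1: pour(B -> A) -> (A=7 B=5 C=8)
Step 2: pour(C -> B) -> (A=7 B=9 C=4)
Step 3: pour(B -> C) -> (A=7 B=1 C=12)
Step 4: pour(C -> B) -> (A=7 B=9 C=4)

Answer: 7 9 4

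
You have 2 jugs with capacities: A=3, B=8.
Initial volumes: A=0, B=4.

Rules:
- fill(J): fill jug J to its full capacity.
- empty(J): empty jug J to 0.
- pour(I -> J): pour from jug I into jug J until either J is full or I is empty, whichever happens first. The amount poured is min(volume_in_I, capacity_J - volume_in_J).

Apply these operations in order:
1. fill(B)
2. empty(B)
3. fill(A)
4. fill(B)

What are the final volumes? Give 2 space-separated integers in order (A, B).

Step 1: fill(B) -> (A=0 B=8)
Step 2: empty(B) -> (A=0 B=0)
Step 3: fill(A) -> (A=3 B=0)
Step 4: fill(B) -> (A=3 B=8)

Answer: 3 8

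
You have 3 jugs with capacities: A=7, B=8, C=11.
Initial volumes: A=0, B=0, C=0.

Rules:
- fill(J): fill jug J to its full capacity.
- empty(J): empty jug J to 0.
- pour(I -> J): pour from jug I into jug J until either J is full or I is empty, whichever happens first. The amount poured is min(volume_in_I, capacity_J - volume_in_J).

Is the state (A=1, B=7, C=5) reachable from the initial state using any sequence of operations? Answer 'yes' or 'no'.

Answer: no

Derivation:
BFS explored all 444 reachable states.
Reachable set includes: (0,0,0), (0,0,1), (0,0,2), (0,0,3), (0,0,4), (0,0,5), (0,0,6), (0,0,7), (0,0,8), (0,0,9), (0,0,10), (0,0,11) ...
Target (A=1, B=7, C=5) not in reachable set → no.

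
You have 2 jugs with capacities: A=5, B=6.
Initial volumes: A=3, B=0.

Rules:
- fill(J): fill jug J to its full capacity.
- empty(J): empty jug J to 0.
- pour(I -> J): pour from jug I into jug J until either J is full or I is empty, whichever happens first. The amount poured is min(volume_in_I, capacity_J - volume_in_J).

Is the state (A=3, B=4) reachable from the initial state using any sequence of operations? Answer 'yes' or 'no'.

BFS explored all 22 reachable states.
Reachable set includes: (0,0), (0,1), (0,2), (0,3), (0,4), (0,5), (0,6), (1,0), (1,6), (2,0), (2,6), (3,0) ...
Target (A=3, B=4) not in reachable set → no.

Answer: no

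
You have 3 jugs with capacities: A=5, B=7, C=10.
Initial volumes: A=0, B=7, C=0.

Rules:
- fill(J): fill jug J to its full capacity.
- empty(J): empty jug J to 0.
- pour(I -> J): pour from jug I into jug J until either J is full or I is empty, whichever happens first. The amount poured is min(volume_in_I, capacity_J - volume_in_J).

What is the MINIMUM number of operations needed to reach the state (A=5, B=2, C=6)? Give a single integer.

BFS from (A=0, B=7, C=0). One shortest path:
  1. empty(B) -> (A=0 B=0 C=0)
  2. fill(C) -> (A=0 B=0 C=10)
  3. pour(C -> B) -> (A=0 B=7 C=3)
  4. empty(B) -> (A=0 B=0 C=3)
  5. pour(C -> B) -> (A=0 B=3 C=0)
  6. fill(C) -> (A=0 B=3 C=10)
  7. pour(C -> B) -> (A=0 B=7 C=6)
  8. pour(B -> A) -> (A=5 B=2 C=6)
Reached target in 8 moves.

Answer: 8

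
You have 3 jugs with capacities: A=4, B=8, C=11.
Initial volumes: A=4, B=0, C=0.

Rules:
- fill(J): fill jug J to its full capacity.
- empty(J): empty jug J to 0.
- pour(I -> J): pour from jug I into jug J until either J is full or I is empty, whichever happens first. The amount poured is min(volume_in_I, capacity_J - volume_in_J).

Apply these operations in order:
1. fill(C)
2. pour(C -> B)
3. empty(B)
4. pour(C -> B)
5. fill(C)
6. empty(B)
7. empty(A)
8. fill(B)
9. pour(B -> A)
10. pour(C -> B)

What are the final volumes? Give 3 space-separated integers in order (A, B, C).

Answer: 4 8 7

Derivation:
Step 1: fill(C) -> (A=4 B=0 C=11)
Step 2: pour(C -> B) -> (A=4 B=8 C=3)
Step 3: empty(B) -> (A=4 B=0 C=3)
Step 4: pour(C -> B) -> (A=4 B=3 C=0)
Step 5: fill(C) -> (A=4 B=3 C=11)
Step 6: empty(B) -> (A=4 B=0 C=11)
Step 7: empty(A) -> (A=0 B=0 C=11)
Step 8: fill(B) -> (A=0 B=8 C=11)
Step 9: pour(B -> A) -> (A=4 B=4 C=11)
Step 10: pour(C -> B) -> (A=4 B=8 C=7)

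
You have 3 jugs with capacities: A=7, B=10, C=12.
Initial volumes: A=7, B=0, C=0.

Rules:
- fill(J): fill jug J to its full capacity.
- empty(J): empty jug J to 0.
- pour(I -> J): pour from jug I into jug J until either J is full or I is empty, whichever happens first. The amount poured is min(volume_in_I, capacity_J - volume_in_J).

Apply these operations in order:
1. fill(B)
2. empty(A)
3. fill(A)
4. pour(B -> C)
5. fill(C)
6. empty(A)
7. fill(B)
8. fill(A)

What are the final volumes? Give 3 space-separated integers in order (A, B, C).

Step 1: fill(B) -> (A=7 B=10 C=0)
Step 2: empty(A) -> (A=0 B=10 C=0)
Step 3: fill(A) -> (A=7 B=10 C=0)
Step 4: pour(B -> C) -> (A=7 B=0 C=10)
Step 5: fill(C) -> (A=7 B=0 C=12)
Step 6: empty(A) -> (A=0 B=0 C=12)
Step 7: fill(B) -> (A=0 B=10 C=12)
Step 8: fill(A) -> (A=7 B=10 C=12)

Answer: 7 10 12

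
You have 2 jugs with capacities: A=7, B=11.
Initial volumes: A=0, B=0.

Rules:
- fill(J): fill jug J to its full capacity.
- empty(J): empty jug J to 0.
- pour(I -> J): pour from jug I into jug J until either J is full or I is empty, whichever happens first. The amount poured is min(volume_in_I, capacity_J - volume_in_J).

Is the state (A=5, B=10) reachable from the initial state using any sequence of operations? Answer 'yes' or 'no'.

Answer: no

Derivation:
BFS explored all 36 reachable states.
Reachable set includes: (0,0), (0,1), (0,2), (0,3), (0,4), (0,5), (0,6), (0,7), (0,8), (0,9), (0,10), (0,11) ...
Target (A=5, B=10) not in reachable set → no.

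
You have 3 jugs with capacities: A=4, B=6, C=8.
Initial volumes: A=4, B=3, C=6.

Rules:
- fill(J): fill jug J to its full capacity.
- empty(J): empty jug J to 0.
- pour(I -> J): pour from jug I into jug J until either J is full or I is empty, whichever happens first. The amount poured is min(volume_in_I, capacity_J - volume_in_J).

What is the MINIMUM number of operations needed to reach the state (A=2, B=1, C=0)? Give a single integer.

BFS from (A=4, B=3, C=6). One shortest path:
  1. empty(A) -> (A=0 B=3 C=6)
  2. pour(C -> A) -> (A=4 B=3 C=2)
  3. pour(A -> B) -> (A=1 B=6 C=2)
  4. empty(B) -> (A=1 B=0 C=2)
  5. pour(A -> B) -> (A=0 B=1 C=2)
  6. pour(C -> A) -> (A=2 B=1 C=0)
Reached target in 6 moves.

Answer: 6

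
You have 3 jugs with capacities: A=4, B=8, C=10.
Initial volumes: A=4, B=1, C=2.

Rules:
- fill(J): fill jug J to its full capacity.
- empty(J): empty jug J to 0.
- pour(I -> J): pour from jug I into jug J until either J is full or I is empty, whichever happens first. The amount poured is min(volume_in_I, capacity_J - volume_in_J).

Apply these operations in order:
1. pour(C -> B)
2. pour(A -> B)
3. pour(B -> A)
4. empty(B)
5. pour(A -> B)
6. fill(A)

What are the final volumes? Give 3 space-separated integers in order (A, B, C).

Step 1: pour(C -> B) -> (A=4 B=3 C=0)
Step 2: pour(A -> B) -> (A=0 B=7 C=0)
Step 3: pour(B -> A) -> (A=4 B=3 C=0)
Step 4: empty(B) -> (A=4 B=0 C=0)
Step 5: pour(A -> B) -> (A=0 B=4 C=0)
Step 6: fill(A) -> (A=4 B=4 C=0)

Answer: 4 4 0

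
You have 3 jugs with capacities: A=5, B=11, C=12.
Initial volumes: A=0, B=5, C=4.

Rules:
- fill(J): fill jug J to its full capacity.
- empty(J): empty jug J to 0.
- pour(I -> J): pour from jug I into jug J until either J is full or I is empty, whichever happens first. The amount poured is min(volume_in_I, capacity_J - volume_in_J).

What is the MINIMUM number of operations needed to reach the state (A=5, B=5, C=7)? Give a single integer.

BFS from (A=0, B=5, C=4). One shortest path:
  1. fill(C) -> (A=0 B=5 C=12)
  2. pour(C -> A) -> (A=5 B=5 C=7)
Reached target in 2 moves.

Answer: 2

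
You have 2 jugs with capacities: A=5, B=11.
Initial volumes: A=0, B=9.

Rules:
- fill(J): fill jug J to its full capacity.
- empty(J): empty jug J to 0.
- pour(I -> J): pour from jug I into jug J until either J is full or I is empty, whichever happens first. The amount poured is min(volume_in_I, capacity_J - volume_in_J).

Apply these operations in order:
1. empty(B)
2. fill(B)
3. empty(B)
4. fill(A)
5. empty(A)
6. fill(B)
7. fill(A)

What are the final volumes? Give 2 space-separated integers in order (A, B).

Step 1: empty(B) -> (A=0 B=0)
Step 2: fill(B) -> (A=0 B=11)
Step 3: empty(B) -> (A=0 B=0)
Step 4: fill(A) -> (A=5 B=0)
Step 5: empty(A) -> (A=0 B=0)
Step 6: fill(B) -> (A=0 B=11)
Step 7: fill(A) -> (A=5 B=11)

Answer: 5 11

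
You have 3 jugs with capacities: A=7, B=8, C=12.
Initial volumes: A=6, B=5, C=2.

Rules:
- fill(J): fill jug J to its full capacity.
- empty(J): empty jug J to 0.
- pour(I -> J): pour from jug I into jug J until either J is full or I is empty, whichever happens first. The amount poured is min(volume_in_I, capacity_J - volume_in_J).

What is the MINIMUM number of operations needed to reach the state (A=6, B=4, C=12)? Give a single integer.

BFS from (A=6, B=5, C=2). One shortest path:
  1. fill(B) -> (A=6 B=8 C=2)
  2. empty(C) -> (A=6 B=8 C=0)
  3. pour(B -> C) -> (A=6 B=0 C=8)
  4. fill(B) -> (A=6 B=8 C=8)
  5. pour(B -> C) -> (A=6 B=4 C=12)
Reached target in 5 moves.

Answer: 5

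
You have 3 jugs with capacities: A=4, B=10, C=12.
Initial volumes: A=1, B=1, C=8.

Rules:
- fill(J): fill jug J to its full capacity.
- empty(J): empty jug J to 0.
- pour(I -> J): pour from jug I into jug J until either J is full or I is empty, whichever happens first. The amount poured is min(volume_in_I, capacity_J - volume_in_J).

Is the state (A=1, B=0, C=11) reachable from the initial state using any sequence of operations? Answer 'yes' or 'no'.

BFS from (A=1, B=1, C=8):
  1. empty(C) -> (A=1 B=1 C=0)
  2. pour(B -> C) -> (A=1 B=0 C=1)
  3. fill(B) -> (A=1 B=10 C=1)
  4. pour(B -> C) -> (A=1 B=0 C=11)
Target reached → yes.

Answer: yes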